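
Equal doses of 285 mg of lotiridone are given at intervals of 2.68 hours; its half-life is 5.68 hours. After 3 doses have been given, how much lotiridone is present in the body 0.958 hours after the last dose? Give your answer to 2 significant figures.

570 mg

The 3 doses were given 6.318, 3.638, 0.958 hours ago.
Total = 285·(1/2)^(6.318/5.68) + 285·(1/2)^(3.638/5.68) + 285·(1/2)^(0.958/5.68)
      = 131.83 + 182.83 + 253.56 ≈ 568.21 mg.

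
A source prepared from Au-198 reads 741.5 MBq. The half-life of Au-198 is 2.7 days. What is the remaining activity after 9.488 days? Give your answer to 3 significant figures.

64.9 MBq

Number of half-lives: n = 9.488/2.7 ≈ 3.5141.
Remaining = 741.5 × (1/2)^3.5141 = 741.5 × 0.08753 ≈ 64.904 MBq.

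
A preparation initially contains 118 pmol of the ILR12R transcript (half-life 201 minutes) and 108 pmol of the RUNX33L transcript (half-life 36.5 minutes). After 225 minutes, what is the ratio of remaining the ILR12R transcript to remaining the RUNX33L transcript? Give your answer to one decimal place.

36.1

ILR12R transcript: 118 × (1/2)^(225/201) = 118 × (1/2)^1.1194 ≈ 54.314 pmol.
RUNX33L transcript: 108 × (1/2)^(225/36.5) = 108 × (1/2)^6.1644 ≈ 1.5058 pmol.
Ratio ≈ 54.314 / 1.5058 ≈ 36.07.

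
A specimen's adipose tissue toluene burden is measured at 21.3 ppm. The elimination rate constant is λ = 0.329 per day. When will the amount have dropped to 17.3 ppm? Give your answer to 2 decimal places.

0.63 days

t½ = ln 2 / λ = 0.69315 / 0.329 ≈ 2.1068 days.
Fraction remaining = 17.3/21.3 ≈ 0.81221.
n = log₂(21.3/17.3) = ln(1.2312)/ln 2 ≈ 0.30008 half-lives.
t = n × t½ = 0.30008 × 2.1068 ≈ 0.63222 days.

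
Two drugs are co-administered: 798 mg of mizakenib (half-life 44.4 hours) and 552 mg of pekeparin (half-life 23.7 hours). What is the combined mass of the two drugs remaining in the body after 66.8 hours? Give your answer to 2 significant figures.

360 mg

mizakenib: 798 × (1/2)^(66.8/44.4) = 798 × (1/2)^1.5045 ≈ 281.26 mg.
pekeparin: 552 × (1/2)^(66.8/23.7) = 552 × (1/2)^2.8186 ≈ 78.247 mg.
Total = 281.26 + 78.247 ≈ 359.5 mg.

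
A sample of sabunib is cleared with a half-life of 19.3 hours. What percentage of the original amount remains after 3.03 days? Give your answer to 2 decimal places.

3.03 days = 72.72 hours.
n = 72.72/19.3 ≈ 3.7679 half-lives.
Fraction remaining = (1/2)^3.7679 ≈ 0.07341, i.e. 7.341%.

7.34%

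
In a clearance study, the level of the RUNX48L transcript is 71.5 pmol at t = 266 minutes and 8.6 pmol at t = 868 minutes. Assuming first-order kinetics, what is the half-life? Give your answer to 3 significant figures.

197 minutes

Over Δt = 868 − 266 = 602 minutes, the level fell by a factor of 71.5/8.6 ≈ 8.314.
n = log₂(8.314) ≈ 3.0555 half-lives, so t½ = 602/3.0555 ≈ 197.02 minutes.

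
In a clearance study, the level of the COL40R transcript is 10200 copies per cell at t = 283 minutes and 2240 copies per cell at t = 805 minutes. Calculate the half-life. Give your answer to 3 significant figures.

Over Δt = 805 − 283 = 522 minutes, the level fell by a factor of 10200/2240 ≈ 4.5536.
n = log₂(4.5536) ≈ 2.187 half-lives, so t½ = 522/2.187 ≈ 238.68 minutes.

239 minutes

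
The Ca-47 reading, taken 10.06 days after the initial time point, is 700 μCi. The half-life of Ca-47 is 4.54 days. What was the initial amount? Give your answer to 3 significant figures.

Number of half-lives elapsed: n = 10.06/4.54 ≈ 2.2159.
A₀ = A × 2^n = 700 × 2^2.2159 = 700 × 4.6456 ≈ 3251.9 μCi.

3250 μCi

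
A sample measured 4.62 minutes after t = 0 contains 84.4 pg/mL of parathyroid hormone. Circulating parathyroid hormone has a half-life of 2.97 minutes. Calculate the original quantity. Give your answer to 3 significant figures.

248 pg/mL

Number of half-lives elapsed: n = 4.62/2.97 ≈ 1.5556.
A₀ = A × 2^n = 84.4 × 2^1.5556 = 84.4 × 2.9395 ≈ 248.09 pg/mL.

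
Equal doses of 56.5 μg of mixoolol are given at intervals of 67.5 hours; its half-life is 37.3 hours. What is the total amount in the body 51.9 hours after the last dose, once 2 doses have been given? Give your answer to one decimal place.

27.7 μg

The 2 doses were given 119.4, 51.9 hours ago.
Total = 56.5·(1/2)^(119.4/37.3) + 56.5·(1/2)^(51.9/37.3)
      = 6.1437 + 21.537 ≈ 27.681 μg.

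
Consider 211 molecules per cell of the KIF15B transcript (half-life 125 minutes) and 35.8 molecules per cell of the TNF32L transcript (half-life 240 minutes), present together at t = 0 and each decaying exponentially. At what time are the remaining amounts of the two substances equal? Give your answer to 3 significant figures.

668 minutes

Set 211·(1/2)^(t/125) = 35.8·(1/2)^(t/240).
Taking log₂: log₂(211/35.8) = t·(1/125 − 1/240).
log₂(5.8939) = 2.5592; 1/125 − 1/240 = 0.0038333.
t = 2.5592 / 0.0038333 ≈ 667.62 minutes.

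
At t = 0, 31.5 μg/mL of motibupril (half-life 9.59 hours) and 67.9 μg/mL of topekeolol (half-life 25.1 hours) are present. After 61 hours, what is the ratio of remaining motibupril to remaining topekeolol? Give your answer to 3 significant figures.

motibupril: 31.5 × (1/2)^(61/9.59) = 31.5 × (1/2)^6.3608 ≈ 0.38328 μg/mL.
topekeolol: 67.9 × (1/2)^(61/25.1) = 67.9 × (1/2)^2.4303 ≈ 12.597 μg/mL.
Ratio ≈ 0.38328 / 12.597 ≈ 0.030426.

0.0304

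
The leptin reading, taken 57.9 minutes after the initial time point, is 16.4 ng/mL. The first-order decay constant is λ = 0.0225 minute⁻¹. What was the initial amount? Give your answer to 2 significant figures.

60 ng/mL

t½ = ln 2 / λ = 0.69315 / 0.0225 ≈ 30.807 minutes.
Number of half-lives elapsed: n = 57.9/30.807 ≈ 1.8795.
A₀ = A × 2^n = 16.4 × 2^1.8795 = 16.4 × 3.6794 ≈ 60.342 ng/mL.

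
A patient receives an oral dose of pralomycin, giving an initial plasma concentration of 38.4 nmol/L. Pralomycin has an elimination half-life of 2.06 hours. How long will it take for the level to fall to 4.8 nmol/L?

6.18 hours

4.8/38.4 = 1/8, so 3 half-lives have elapsed.
t = 3 × 2.06 = 6.18 hours.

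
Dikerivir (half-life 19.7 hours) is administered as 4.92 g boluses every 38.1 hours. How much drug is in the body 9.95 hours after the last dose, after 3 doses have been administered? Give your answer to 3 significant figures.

4.61 g

The 3 doses were given 86.15, 48.05, 9.95 hours ago.
Total = 4.92·(1/2)^(86.15/19.7) + 4.92·(1/2)^(48.05/19.7) + 4.92·(1/2)^(9.95/19.7)
      = 0.23743 + 0.90725 + 3.4667 ≈ 4.6114 g.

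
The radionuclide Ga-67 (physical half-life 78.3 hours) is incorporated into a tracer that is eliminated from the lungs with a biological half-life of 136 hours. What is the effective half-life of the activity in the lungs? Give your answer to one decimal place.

1/t_eff = 1/t_phys + 1/t_biol = 1/78.3 + 1/136 = 0.020124 per hour.
t_eff = 78.3 × 136 / (78.3 + 136) ≈ 49.691 hours.

49.7 hours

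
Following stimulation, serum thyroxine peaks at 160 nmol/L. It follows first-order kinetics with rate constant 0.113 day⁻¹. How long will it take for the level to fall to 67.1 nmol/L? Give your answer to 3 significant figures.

7.69 days

t½ = ln 2 / k = 0.69315 / 0.113 ≈ 6.134 days.
Fraction remaining = 67.1/160 ≈ 0.41937.
n = log₂(160/67.1) = ln(2.3845)/ln 2 ≈ 1.2537 half-lives.
t = n × t½ = 1.2537 × 6.134 ≈ 7.6902 days.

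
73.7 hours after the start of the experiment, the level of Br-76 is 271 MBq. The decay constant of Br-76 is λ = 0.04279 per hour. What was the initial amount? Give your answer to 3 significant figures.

6350 MBq

t½ = ln 2 / λ = 0.69315 / 0.04279 ≈ 16.199 hours.
Number of half-lives elapsed: n = 73.7/16.199 ≈ 4.5497.
A₀ = A × 2^n = 271 × 2^4.5497 = 271 × 23.421 ≈ 6347 MBq.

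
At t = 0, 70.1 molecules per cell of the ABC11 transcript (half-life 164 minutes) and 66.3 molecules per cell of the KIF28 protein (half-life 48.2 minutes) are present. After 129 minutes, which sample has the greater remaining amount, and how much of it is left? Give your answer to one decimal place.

ABC11 transcript: 70.1 × (1/2)^0.78659 ≈ 40.638 molecules per cell.
KIF28 protein: 66.3 × (1/2)^2.6763 ≈ 10.372 molecules per cell.
ABC11 transcript has more remaining, at ≈ 40.638 molecules per cell.

ABC11 transcript, 40.6 molecules per cell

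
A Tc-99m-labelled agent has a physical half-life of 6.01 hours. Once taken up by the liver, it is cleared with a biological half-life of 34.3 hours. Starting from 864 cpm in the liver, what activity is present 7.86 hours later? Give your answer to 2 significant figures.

300 cpm

1/t_eff = 1/t_phys + 1/t_biol = 1/6.01 + 1/34.3 = 0.19554 per hour.
t_eff = 6.01 × 34.3 / (6.01 + 34.3) ≈ 5.1139 hours.
Remaining = 864 × (1/2)^(7.86/5.1139) = 864 × (1/2)^1.537 ≈ 297.74 cpm.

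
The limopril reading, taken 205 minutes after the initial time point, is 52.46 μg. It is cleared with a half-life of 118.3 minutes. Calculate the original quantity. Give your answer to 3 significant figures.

174 μg

Number of half-lives elapsed: n = 205/118.3 ≈ 1.7329.
A₀ = A × 2^n = 52.46 × 2^1.7329 = 52.46 × 3.3239 ≈ 174.37 μg.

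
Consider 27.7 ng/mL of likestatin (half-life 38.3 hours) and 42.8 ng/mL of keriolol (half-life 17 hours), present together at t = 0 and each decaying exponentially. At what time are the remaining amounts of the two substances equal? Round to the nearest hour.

19 hours

Set 27.7·(1/2)^(t/38.3) = 42.8·(1/2)^(t/17).
Taking log₂: log₂(27.7/42.8) = t·(1/38.3 − 1/17).
log₂(0.6472) = -0.62772; 1/38.3 − 1/17 = -0.032714.
t = -0.62772 / -0.032714 ≈ 19.188 hours.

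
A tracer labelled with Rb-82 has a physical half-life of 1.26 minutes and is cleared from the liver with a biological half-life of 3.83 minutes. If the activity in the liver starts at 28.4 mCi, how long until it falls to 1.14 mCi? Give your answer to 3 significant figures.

1/t_eff = 1/t_phys + 1/t_biol = 1/1.26 + 1/3.83 = 1.0547 per minute.
t_eff = 1.26 × 3.83 / (1.26 + 3.83) ≈ 0.94809 minutes.
n = log₂(28.4/1.14) ≈ 4.6388; t = 4.6388 × 0.94809 ≈ 4.398 minutes.

4.40 minutes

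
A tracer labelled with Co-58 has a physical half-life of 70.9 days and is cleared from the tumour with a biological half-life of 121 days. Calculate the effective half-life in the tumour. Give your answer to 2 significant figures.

1/t_eff = 1/t_phys + 1/t_biol = 1/70.9 + 1/121 = 0.022369 per day.
t_eff = 70.9 × 121 / (70.9 + 121) ≈ 44.705 days.

45 days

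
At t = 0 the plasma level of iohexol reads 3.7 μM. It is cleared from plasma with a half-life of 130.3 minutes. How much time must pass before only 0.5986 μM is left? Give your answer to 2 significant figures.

340 minutes

Fraction remaining = 0.5986/3.7 ≈ 0.16178.
n = log₂(3.7/0.5986) = ln(6.1811)/ln 2 ≈ 2.6279 half-lives.
t = n × t½ = 2.6279 × 130.3 ≈ 342.41 minutes.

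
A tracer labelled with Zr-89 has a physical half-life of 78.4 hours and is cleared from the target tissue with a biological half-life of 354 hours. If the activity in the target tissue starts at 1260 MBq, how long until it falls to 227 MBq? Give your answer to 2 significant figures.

160 hours

1/t_eff = 1/t_phys + 1/t_biol = 1/78.4 + 1/354 = 0.01558 per hour.
t_eff = 78.4 × 354 / (78.4 + 354) ≈ 64.185 hours.
n = log₂(1260/227) ≈ 2.4727; t = 2.4727 × 64.185 ≈ 158.71 hours.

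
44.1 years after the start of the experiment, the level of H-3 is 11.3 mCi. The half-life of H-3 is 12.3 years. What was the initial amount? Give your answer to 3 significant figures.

136 mCi

Number of half-lives elapsed: n = 44.1/12.3 ≈ 3.5854.
A₀ = A × 2^n = 11.3 × 2^3.5854 = 11.3 × 12.003 ≈ 135.64 mCi.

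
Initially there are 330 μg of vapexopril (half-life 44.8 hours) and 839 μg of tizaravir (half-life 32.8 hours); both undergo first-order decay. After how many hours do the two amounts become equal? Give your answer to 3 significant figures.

165 hours

Set 330·(1/2)^(t/44.8) = 839·(1/2)^(t/32.8).
Taking log₂: log₂(330/839) = t·(1/44.8 − 1/32.8).
log₂(0.39333) = -1.3462; 1/44.8 − 1/32.8 = -0.0081664.
t = -1.3462 / -0.0081664 ≈ 164.85 hours.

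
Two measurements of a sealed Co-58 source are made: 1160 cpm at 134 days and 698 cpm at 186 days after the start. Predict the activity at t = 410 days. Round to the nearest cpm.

Over Δt = 186 − 134 = 52 days, the level fell by a factor of 1160/698 ≈ 1.6619.
n = log₂(1.6619) ≈ 0.73283 half-lives, so t½ = 52/0.73283 ≈ 70.958 days.
From t = 186 to t = 410: 698 × (1/2)^((410−186)/70.958) ≈ 78.265 cpm.

78 cpm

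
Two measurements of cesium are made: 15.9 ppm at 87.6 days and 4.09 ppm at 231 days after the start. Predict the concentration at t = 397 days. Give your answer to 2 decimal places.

Over Δt = 231 − 87.6 = 143.4 days, the level fell by a factor of 15.9/4.09 ≈ 3.8875.
n = log₂(3.8875) ≈ 1.9589 half-lives, so t½ = 143.4/1.9589 ≈ 73.206 days.
From t = 231 to t = 397: 4.09 × (1/2)^((397−231)/73.206) ≈ 0.84941 ppm.

0.85 ppm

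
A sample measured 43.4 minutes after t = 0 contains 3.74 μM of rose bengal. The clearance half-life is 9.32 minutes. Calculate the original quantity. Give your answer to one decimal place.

94.3 μM

Number of half-lives elapsed: n = 43.4/9.32 ≈ 4.6567.
A₀ = A × 2^n = 3.74 × 2^4.6567 = 3.74 × 25.223 ≈ 94.333 μM.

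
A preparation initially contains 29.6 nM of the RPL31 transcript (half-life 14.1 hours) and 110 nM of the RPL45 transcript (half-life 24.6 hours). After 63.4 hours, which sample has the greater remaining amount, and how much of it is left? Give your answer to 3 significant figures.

RPL45 transcript, 18.4 nM

RPL31 transcript: 29.6 × (1/2)^4.4965 ≈ 1.3114 nM.
RPL45 transcript: 110 × (1/2)^2.5772 ≈ 18.432 nM.
RPL45 transcript has more remaining, at ≈ 18.432 nM.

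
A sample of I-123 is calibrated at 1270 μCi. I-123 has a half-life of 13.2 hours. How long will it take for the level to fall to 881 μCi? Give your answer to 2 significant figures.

Fraction remaining = 881/1270 ≈ 0.6937.
n = log₂(1270/881) = ln(1.4415)/ln 2 ≈ 0.52761 half-lives.
t = n × t½ = 0.52761 × 13.2 ≈ 6.9645 hours.

7.0 hours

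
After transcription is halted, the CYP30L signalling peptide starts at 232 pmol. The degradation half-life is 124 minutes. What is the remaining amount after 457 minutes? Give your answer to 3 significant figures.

18.0 pmol

Number of half-lives: n = 457/124 ≈ 3.6855.
Remaining = 232 × (1/2)^3.6855 = 232 × 0.077725 ≈ 18.032 pmol.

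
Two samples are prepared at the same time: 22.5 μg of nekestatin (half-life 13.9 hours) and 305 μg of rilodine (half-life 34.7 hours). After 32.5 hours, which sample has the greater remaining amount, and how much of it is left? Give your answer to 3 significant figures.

rilodine, 159 μg

nekestatin: 22.5 × (1/2)^2.3381 ≈ 4.4497 μg.
rilodine: 305 × (1/2)^0.9366 ≈ 159.35 μg.
Rilodine has more remaining, at ≈ 159.35 μg.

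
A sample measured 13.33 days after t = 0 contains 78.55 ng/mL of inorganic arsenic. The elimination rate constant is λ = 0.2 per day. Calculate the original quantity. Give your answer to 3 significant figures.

1130 ng/mL

t½ = ln 2 / λ = 0.69315 / 0.2 ≈ 3.4657 days.
Number of half-lives elapsed: n = 13.33/3.4657 ≈ 3.8462.
A₀ = A × 2^n = 78.55 × 2^3.8462 = 78.55 × 14.382 ≈ 1129.7 ng/mL.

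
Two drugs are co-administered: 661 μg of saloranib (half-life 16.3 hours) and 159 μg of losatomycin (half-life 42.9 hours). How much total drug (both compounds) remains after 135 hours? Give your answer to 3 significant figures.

saloranib: 661 × (1/2)^(135/16.3) = 661 × (1/2)^8.2822 ≈ 2.1233 μg.
losatomycin: 159 × (1/2)^(135/42.9) = 159 × (1/2)^3.1469 ≈ 17.951 μg.
Total = 2.1233 + 17.951 ≈ 20.075 μg.

20.1 μg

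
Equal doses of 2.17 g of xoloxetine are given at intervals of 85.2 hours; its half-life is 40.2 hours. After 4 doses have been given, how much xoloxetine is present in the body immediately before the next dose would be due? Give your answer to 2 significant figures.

0.65 g

The 4 doses were given 340.8, 255.6, 170.4, 85.2 hours ago.
Total = 2.17·(1/2)^(340.8/40.2) + 2.17·(1/2)^(255.6/40.2) + 2.17·(1/2)^(170.4/40.2) + 2.17·(1/2)^(85.2/40.2)
      = 0.0060876 + 0.026451 + 0.11493 + 0.49941 ≈ 0.64688 g.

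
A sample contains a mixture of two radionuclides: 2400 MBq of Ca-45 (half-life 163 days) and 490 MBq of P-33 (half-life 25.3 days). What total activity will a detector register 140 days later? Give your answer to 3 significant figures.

1330 MBq

Ca-45: 2400 × (1/2)^(140/163) = 2400 × (1/2)^0.8589 ≈ 1323.3 MBq.
P-33: 490 × (1/2)^(140/25.3) = 490 × (1/2)^5.5336 ≈ 10.578 MBq.
Total = 1323.3 + 10.578 ≈ 1333.9 MBq.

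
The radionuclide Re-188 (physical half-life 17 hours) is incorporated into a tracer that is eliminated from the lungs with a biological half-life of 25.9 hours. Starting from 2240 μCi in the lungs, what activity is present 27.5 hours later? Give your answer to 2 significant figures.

1/t_eff = 1/t_phys + 1/t_biol = 1/17 + 1/25.9 = 0.097434 per hour.
t_eff = 17 × 25.9 / (17 + 25.9) ≈ 10.263 hours.
Remaining = 2240 × (1/2)^(27.5/10.263) = 2240 × (1/2)^2.6794 ≈ 349.67 μCi.

350 μCi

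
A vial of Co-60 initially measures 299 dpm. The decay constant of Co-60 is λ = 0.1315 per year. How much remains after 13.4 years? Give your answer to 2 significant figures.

t½ = ln 2 / λ = 0.69315 / 0.1315 ≈ 5.2711 years.
Number of half-lives: n = 13.4/5.2711 ≈ 2.5422.
Remaining = 299 × (1/2)^2.5422 = 299 × 0.17168 ≈ 51.334 dpm.

51 dpm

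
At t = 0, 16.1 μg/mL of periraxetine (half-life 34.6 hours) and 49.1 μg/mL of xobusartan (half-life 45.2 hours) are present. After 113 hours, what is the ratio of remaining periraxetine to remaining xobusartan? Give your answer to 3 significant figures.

0.193

periraxetine: 16.1 × (1/2)^(113/34.6) = 16.1 × (1/2)^3.2659 ≈ 1.6738 μg/mL.
xobusartan: 49.1 × (1/2)^(113/45.2) = 49.1 × (1/2)^2.5 ≈ 8.6797 μg/mL.
Ratio ≈ 1.6738 / 8.6797 ≈ 0.19284.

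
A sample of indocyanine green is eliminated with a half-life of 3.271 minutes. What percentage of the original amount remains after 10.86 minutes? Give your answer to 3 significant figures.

n = 10.86/3.271 ≈ 3.3201 half-lives.
Fraction remaining = (1/2)^3.3201 ≈ 0.10013, i.e. 10.013%.

10.0%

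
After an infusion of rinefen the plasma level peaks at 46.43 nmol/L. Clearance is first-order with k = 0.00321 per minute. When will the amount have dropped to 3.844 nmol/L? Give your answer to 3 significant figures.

776 minutes

t½ = ln 2 / k = 0.69315 / 0.00321 ≈ 215.93 minutes.
Fraction remaining = 3.844/46.43 ≈ 0.082791.
n = log₂(46.43/3.844) = ln(12.079)/ln 2 ≈ 3.5944 half-lives.
t = n × t½ = 3.5944 × 215.93 ≈ 776.15 minutes.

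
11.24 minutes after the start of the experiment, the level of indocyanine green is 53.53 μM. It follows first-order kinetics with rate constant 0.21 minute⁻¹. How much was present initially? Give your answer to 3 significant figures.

567 μM

t½ = ln 2 / k = 0.69315 / 0.21 ≈ 3.3007 minutes.
Number of half-lives elapsed: n = 11.24/3.3007 ≈ 3.4053.
A₀ = A × 2^n = 53.53 × 2^3.4053 = 53.53 × 10.595 ≈ 567.16 μM.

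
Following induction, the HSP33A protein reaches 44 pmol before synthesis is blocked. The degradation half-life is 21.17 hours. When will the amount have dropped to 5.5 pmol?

5.5/44 = 1/8, so 3 half-lives have elapsed.
t = 3 × 21.17 = 63.51 hours.

63.51 hours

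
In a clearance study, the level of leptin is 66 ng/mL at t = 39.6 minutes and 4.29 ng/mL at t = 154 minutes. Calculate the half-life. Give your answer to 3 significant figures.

Over Δt = 154 − 39.6 = 114.4 minutes, the level fell by a factor of 66/4.29 ≈ 15.385.
n = log₂(15.385) ≈ 3.9434 half-lives, so t½ = 114.4/3.9434 ≈ 29.01 minutes.

29.0 minutes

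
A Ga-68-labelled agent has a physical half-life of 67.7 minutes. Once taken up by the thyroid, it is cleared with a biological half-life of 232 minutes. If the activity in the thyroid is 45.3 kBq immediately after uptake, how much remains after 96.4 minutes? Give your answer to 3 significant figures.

1/t_eff = 1/t_phys + 1/t_biol = 1/67.7 + 1/232 = 0.019081 per minute.
t_eff = 67.7 × 232 / (67.7 + 232) ≈ 52.407 minutes.
Remaining = 45.3 × (1/2)^(96.4/52.407) = 45.3 × (1/2)^1.8394 ≈ 12.658 kBq.

12.7 kBq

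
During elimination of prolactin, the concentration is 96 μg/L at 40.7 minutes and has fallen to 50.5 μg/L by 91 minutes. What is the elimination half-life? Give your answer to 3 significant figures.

54.3 minutes

Over Δt = 91 − 40.7 = 50.3 minutes, the level fell by a factor of 96/50.5 ≈ 1.901.
n = log₂(1.901) ≈ 0.92675 half-lives, so t½ = 50.3/0.92675 ≈ 54.276 minutes.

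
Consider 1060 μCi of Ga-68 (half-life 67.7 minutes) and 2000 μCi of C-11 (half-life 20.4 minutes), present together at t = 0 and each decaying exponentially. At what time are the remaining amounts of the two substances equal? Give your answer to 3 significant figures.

Set 1060·(1/2)^(t/67.7) = 2000·(1/2)^(t/20.4).
Taking log₂: log₂(1060/2000) = t·(1/67.7 − 1/20.4).
log₂(0.53) = -0.91594; 1/67.7 − 1/20.4 = -0.034249.
t = -0.91594 / -0.034249 ≈ 26.744 minutes.

26.7 minutes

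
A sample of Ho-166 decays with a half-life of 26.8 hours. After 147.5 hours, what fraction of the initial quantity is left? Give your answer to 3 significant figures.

0.0220

n = 147.5/26.8 ≈ 5.5037 half-lives.
Fraction remaining = (1/2)^5.5037 ≈ 0.02204.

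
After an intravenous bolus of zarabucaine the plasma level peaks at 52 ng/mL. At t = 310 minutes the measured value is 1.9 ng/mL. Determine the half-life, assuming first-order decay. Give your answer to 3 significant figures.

64.9 minutes

A/A₀ = 1.9/52 ≈ 0.036538.
n = log₂(27.368) ≈ 4.7744 half-lives elapsed in 310 minutes.
t½ = 310/4.7744 ≈ 64.929 minutes.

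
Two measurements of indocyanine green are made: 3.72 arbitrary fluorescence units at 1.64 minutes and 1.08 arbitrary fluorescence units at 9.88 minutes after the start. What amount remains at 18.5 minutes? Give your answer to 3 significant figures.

Over Δt = 9.88 − 1.64 = 8.24 minutes, the level fell by a factor of 3.72/1.08 ≈ 3.4444.
n = log₂(3.4444) ≈ 1.7843 half-lives, so t½ = 8.24/1.7843 ≈ 4.6181 minutes.
From t = 9.88 to t = 18.5: 1.08 × (1/2)^((18.5−9.88)/4.6181) ≈ 0.29617 arbitrary fluorescence units.

0.296 arbitrary fluorescence units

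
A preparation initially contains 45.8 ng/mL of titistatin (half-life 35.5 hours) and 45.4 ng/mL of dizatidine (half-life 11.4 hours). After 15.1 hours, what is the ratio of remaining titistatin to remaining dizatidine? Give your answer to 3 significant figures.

1.88

titistatin: 45.8 × (1/2)^(15.1/35.5) = 45.8 × (1/2)^0.42535 ≈ 34.105 ng/mL.
dizatidine: 45.4 × (1/2)^(15.1/11.4) = 45.4 × (1/2)^1.3246 ≈ 18.127 ng/mL.
Ratio ≈ 34.105 / 18.127 ≈ 1.8815.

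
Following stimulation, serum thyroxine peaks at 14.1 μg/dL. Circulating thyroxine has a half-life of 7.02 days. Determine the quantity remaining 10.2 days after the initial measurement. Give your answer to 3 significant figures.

Number of half-lives: n = 10.2/7.02 ≈ 1.453.
Remaining = 14.1 × (1/2)^1.453 = 14.1 × 0.36526 ≈ 5.1502 μg/dL.

5.15 μg/dL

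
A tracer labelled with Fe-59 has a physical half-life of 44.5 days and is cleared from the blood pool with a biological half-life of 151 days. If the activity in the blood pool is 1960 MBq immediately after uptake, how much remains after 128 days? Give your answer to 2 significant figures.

1/t_eff = 1/t_phys + 1/t_biol = 1/44.5 + 1/151 = 0.029094 per day.
t_eff = 44.5 × 151 / (44.5 + 151) ≈ 34.371 days.
Remaining = 1960 × (1/2)^(128/34.371) = 1960 × (1/2)^3.7241 ≈ 148.32 MBq.

150 MBq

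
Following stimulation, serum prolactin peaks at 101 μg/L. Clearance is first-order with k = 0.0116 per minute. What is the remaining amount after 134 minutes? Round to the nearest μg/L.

t½ = ln 2 / k = 0.69315 / 0.0116 ≈ 59.754 minutes.
Number of half-lives: n = 134/59.754 ≈ 2.2425.
Remaining = 101 × (1/2)^2.2425 = 101 × 0.21132 ≈ 21.343 μg/L.

21 μg/L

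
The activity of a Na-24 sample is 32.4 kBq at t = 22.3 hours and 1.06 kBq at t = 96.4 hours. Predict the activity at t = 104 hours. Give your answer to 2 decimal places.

Over Δt = 96.4 − 22.3 = 74.1 hours, the level fell by a factor of 32.4/1.06 ≈ 30.566.
n = log₂(30.566) ≈ 4.9339 half-lives, so t½ = 74.1/4.9339 ≈ 15.019 hours.
From t = 96.4 to t = 104: 1.06 × (1/2)^((104−96.4)/15.019) ≈ 0.7464 kBq.

0.75 kBq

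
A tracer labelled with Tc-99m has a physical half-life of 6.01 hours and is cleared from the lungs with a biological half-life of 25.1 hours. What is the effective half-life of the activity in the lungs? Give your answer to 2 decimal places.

4.85 hours

1/t_eff = 1/t_phys + 1/t_biol = 1/6.01 + 1/25.1 = 0.20623 per hour.
t_eff = 6.01 × 25.1 / (6.01 + 25.1) ≈ 4.849 hours.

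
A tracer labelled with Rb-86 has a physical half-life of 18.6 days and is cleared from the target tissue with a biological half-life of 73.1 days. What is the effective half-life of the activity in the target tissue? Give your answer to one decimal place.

1/t_eff = 1/t_phys + 1/t_biol = 1/18.6 + 1/73.1 = 0.067443 per day.
t_eff = 18.6 × 73.1 / (18.6 + 73.1) ≈ 14.827 days.

14.8 days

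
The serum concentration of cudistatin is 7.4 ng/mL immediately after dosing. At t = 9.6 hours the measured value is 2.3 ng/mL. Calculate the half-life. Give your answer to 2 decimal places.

5.69 hours

A/A₀ = 2.3/7.4 ≈ 0.31081.
n = log₂(3.2174) ≈ 1.6859 half-lives elapsed in 9.6 hours.
t½ = 9.6/1.6859 ≈ 5.6943 hours.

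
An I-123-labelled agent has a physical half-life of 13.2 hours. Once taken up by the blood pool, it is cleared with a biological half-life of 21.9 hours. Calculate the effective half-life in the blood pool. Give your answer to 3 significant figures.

1/t_eff = 1/t_phys + 1/t_biol = 1/13.2 + 1/21.9 = 0.12142 per hour.
t_eff = 13.2 × 21.9 / (13.2 + 21.9) ≈ 8.2359 hours.

8.24 hours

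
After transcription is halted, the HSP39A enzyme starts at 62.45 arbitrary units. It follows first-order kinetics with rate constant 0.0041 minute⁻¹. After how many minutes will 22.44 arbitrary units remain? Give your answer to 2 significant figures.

t½ = ln 2 / k = 0.69315 / 0.0041 ≈ 169.06 minutes.
Fraction remaining = 22.44/62.45 ≈ 0.35933.
n = log₂(62.45/22.44) = ln(2.783)/ln 2 ≈ 1.4766 half-lives.
t = n × t½ = 1.4766 × 169.06 ≈ 249.64 minutes.

250 minutes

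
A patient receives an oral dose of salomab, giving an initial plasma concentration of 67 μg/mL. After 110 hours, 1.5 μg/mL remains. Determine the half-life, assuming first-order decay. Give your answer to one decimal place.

20.1 hours

A/A₀ = 1.5/67 ≈ 0.022388.
n = log₂(44.667) ≈ 5.4811 half-lives elapsed in 110 hours.
t½ = 110/5.4811 ≈ 20.069 hours.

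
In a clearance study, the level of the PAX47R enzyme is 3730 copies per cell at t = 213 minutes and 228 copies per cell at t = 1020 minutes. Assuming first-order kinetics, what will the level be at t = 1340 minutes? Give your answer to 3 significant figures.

75.3 copies per cell

Over Δt = 1020 − 213 = 807 minutes, the level fell by a factor of 3730/228 ≈ 16.36.
n = log₂(16.36) ≈ 4.0321 half-lives, so t½ = 807/4.0321 ≈ 200.15 minutes.
From t = 1020 to t = 1340: 228 × (1/2)^((1340−1020)/200.15) ≈ 75.273 copies per cell.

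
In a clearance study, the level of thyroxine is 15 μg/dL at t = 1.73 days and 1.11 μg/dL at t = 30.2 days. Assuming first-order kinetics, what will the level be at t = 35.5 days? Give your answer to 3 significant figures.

Over Δt = 30.2 − 1.73 = 28.47 days, the level fell by a factor of 15/1.11 ≈ 13.514.
n = log₂(13.514) ≈ 3.7563 half-lives, so t½ = 28.47/3.7563 ≈ 7.5792 days.
From t = 30.2 to t = 35.5: 1.11 × (1/2)^((35.5−30.2)/7.5792) ≈ 0.68363 μg/dL.

0.684 μg/dL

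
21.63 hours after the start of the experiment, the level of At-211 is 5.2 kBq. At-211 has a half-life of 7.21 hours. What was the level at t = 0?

41.6 kBq

Number of half-lives elapsed: n = 21.63/7.21 ≈ 3.
A₀ = A × 2^n = 5.2 × 2^3 = 5.2 × 8 ≈ 41.6 kBq.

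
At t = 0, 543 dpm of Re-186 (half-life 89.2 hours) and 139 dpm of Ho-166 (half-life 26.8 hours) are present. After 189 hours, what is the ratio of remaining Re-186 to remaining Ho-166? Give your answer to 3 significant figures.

Re-186: 543 × (1/2)^(189/89.2) = 543 × (1/2)^2.1188 ≈ 125.02 dpm.
Ho-166: 139 × (1/2)^(189/26.8) = 139 × (1/2)^7.0522 ≈ 1.0473 dpm.
Ratio ≈ 125.02 / 1.0473 ≈ 119.37.

119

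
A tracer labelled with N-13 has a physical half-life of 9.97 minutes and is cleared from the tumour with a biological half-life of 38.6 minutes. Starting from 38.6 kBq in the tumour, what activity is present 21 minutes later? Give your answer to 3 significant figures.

6.15 kBq

1/t_eff = 1/t_phys + 1/t_biol = 1/9.97 + 1/38.6 = 0.12621 per minute.
t_eff = 9.97 × 38.6 / (9.97 + 38.6) ≈ 7.9235 minutes.
Remaining = 38.6 × (1/2)^(21/7.9235) = 38.6 × (1/2)^2.6504 ≈ 6.1482 kBq.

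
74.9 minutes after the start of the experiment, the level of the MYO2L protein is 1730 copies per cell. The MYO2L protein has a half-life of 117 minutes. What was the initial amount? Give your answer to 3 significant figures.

2700 copies per cell

Number of half-lives elapsed: n = 74.9/117 ≈ 0.64017.
A₀ = A × 2^n = 1730 × 2^0.64017 = 1730 × 1.5585 ≈ 2696.2 copies per cell.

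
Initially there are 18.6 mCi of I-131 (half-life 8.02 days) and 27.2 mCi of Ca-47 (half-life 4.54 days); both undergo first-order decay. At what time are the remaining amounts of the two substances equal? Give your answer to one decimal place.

5.7 days

Set 18.6·(1/2)^(t/8.02) = 27.2·(1/2)^(t/4.54).
Taking log₂: log₂(18.6/27.2) = t·(1/8.02 − 1/4.54).
log₂(0.68382) = -0.5483; 1/8.02 − 1/4.54 = -0.095576.
t = -0.5483 / -0.095576 ≈ 5.7368 days.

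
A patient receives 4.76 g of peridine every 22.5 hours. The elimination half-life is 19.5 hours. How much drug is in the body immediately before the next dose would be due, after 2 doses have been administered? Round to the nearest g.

3 g

The 2 doses were given 45, 22.5 hours ago.
Total = 4.76·(1/2)^(45/19.5) + 4.76·(1/2)^(22.5/19.5)
      = 0.96144 + 2.1393 ≈ 3.1007 g.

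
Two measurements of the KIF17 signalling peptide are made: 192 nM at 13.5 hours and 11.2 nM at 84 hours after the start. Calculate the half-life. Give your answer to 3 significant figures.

Over Δt = 84 − 13.5 = 70.5 hours, the level fell by a factor of 192/11.2 ≈ 17.143.
n = log₂(17.143) ≈ 4.0995 half-lives, so t½ = 70.5/4.0995 ≈ 17.197 hours.

17.2 hours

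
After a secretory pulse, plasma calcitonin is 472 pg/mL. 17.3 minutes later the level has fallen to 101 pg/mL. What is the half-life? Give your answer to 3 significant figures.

7.78 minutes

A/A₀ = 101/472 ≈ 0.21398.
n = log₂(4.6733) ≈ 2.2244 half-lives elapsed in 17.3 minutes.
t½ = 17.3/2.2244 ≈ 7.7773 minutes.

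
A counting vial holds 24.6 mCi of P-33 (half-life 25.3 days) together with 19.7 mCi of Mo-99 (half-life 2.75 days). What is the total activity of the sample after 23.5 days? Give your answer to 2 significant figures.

13 mCi

P-33: 24.6 × (1/2)^(23.5/25.3) = 24.6 × (1/2)^0.92885 ≈ 12.922 mCi.
Mo-99: 19.7 × (1/2)^(23.5/2.75) = 19.7 × (1/2)^8.5455 ≈ 0.052726 mCi.
Total = 12.922 + 0.052726 ≈ 12.975 mCi.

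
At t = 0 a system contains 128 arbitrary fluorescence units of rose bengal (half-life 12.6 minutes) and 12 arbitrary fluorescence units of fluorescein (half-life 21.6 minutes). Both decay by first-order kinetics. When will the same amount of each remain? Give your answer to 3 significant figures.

Set 128·(1/2)^(t/12.6) = 12·(1/2)^(t/21.6).
Taking log₂: log₂(128/12) = t·(1/12.6 − 1/21.6).
log₂(10.667) = 3.415; 1/12.6 − 1/21.6 = 0.033069.
t = 3.415 / 0.033069 ≈ 103.27 minutes.

103 minutes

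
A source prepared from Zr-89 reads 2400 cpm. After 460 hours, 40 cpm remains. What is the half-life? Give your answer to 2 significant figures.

A/A₀ = 40/2400 ≈ 0.016667.
n = log₂(60) ≈ 5.9069 half-lives elapsed in 460 hours.
t½ = 460/5.9069 ≈ 77.875 hours.

78 hours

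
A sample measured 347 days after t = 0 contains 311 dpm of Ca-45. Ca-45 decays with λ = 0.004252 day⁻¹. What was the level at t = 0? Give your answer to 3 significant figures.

1360 dpm

t½ = ln 2 / λ = 0.69315 / 0.004252 ≈ 163.02 days.
Number of half-lives elapsed: n = 347/163.02 ≈ 2.1286.
A₀ = A × 2^n = 311 × 2^2.1286 = 311 × 4.373 ≈ 1360 dpm.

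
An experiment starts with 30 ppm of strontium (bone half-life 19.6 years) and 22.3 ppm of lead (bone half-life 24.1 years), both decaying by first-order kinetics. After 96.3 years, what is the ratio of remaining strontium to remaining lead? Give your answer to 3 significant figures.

strontium: 30 × (1/2)^(96.3/19.6) = 30 × (1/2)^4.9133 ≈ 0.99559 ppm.
lead: 22.3 × (1/2)^(96.3/24.1) = 22.3 × (1/2)^3.9959 ≈ 1.3978 ppm.
Ratio ≈ 0.99559 / 1.3978 ≈ 0.71227.

0.712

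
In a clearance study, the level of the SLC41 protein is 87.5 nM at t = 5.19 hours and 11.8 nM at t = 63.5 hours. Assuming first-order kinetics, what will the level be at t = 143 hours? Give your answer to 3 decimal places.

0.768 nM

Over Δt = 63.5 − 5.19 = 58.31 hours, the level fell by a factor of 87.5/11.8 ≈ 7.4153.
n = log₂(7.4153) ≈ 2.8905 half-lives, so t½ = 58.31/2.8905 ≈ 20.173 hours.
From t = 63.5 to t = 143: 11.8 × (1/2)^((143−63.5)/20.173) ≈ 0.76833 nM.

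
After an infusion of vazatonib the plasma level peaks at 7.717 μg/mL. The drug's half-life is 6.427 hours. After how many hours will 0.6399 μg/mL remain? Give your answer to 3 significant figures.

Fraction remaining = 0.6399/7.717 ≈ 0.082921.
n = log₂(7.717/0.6399) = ln(12.06)/ln 2 ≈ 3.5921 half-lives.
t = n × t½ = 3.5921 × 6.427 ≈ 23.087 hours.

23.1 hours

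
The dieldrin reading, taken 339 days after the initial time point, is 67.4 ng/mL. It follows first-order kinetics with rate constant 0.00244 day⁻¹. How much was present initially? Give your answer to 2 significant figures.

150 ng/mL

t½ = ln 2 / λ = 0.69315 / 0.00244 ≈ 284.08 days.
Number of half-lives elapsed: n = 339/284.08 ≈ 1.1933.
A₀ = A × 2^n = 67.4 × 2^1.1933 = 67.4 × 2.2868 ≈ 154.13 ng/mL.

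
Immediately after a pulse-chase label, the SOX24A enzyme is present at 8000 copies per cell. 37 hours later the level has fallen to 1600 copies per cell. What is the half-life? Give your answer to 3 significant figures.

A/A₀ = 1600/8000 ≈ 0.2.
n = log₂(5) ≈ 2.3219 half-lives elapsed in 37 hours.
t½ = 37/2.3219 ≈ 15.935 hours.

15.9 hours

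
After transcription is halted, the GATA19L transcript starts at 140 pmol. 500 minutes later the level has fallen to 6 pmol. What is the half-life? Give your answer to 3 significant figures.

A/A₀ = 6/140 ≈ 0.042857.
n = log₂(23.333) ≈ 4.5443 half-lives elapsed in 500 minutes.
t½ = 500/4.5443 ≈ 110.03 minutes.

110 minutes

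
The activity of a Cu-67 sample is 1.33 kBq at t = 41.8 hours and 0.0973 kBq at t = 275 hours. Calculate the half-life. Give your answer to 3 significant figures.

61.8 hours

Over Δt = 275 − 41.8 = 233.2 hours, the level fell by a factor of 1.33/0.0973 ≈ 13.669.
n = log₂(13.669) ≈ 3.7728 half-lives, so t½ = 233.2/3.7728 ≈ 61.81 hours.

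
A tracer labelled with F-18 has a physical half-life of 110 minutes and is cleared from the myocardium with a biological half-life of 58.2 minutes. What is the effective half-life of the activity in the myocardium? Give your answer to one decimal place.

38.1 minutes

1/t_eff = 1/t_phys + 1/t_biol = 1/110 + 1/58.2 = 0.026273 per minute.
t_eff = 110 × 58.2 / (110 + 58.2) ≈ 38.062 minutes.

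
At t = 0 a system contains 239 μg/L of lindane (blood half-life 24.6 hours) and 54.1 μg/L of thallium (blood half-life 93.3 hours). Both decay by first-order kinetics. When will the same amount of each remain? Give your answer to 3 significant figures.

71.6 hours

Set 239·(1/2)^(t/24.6) = 54.1·(1/2)^(t/93.3).
Taking log₂: log₂(239/54.1) = t·(1/24.6 − 1/93.3).
log₂(4.4177) = 2.1433; 1/24.6 − 1/93.3 = 0.029932.
t = 2.1433 / 0.029932 ≈ 71.605 hours.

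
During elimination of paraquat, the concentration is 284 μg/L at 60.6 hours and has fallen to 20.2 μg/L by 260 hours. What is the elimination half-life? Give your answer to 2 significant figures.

Over Δt = 260 − 60.6 = 199.4 hours, the level fell by a factor of 284/20.2 ≈ 14.059.
n = log₂(14.059) ≈ 3.8135 half-lives, so t½ = 199.4/3.8135 ≈ 52.288 hours.

52 hours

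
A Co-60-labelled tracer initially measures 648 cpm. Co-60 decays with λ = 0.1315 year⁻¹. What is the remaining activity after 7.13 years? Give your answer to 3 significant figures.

254 cpm

t½ = ln 2 / λ = 0.69315 / 0.1315 ≈ 5.2711 years.
Number of half-lives: n = 7.13/5.2711 ≈ 1.3527.
Remaining = 648 × (1/2)^1.3527 = 648 × 0.39157 ≈ 253.74 cpm.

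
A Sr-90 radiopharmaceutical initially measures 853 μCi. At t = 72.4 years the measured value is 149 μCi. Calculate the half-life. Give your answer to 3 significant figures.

28.8 years

A/A₀ = 149/853 ≈ 0.17468.
n = log₂(5.7248) ≈ 2.5172 half-lives elapsed in 72.4 years.
t½ = 72.4/2.5172 ≈ 28.762 years.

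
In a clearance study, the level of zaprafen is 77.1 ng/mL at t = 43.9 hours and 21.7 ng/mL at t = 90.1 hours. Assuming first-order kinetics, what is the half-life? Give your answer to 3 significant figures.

25.3 hours

Over Δt = 90.1 − 43.9 = 46.2 hours, the level fell by a factor of 77.1/21.7 ≈ 3.553.
n = log₂(3.553) ≈ 1.829 half-lives, so t½ = 46.2/1.829 ≈ 25.259 hours.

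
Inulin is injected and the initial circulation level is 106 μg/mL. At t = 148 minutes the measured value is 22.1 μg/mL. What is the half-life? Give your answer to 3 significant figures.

65.4 minutes

A/A₀ = 22.1/106 ≈ 0.20849.
n = log₂(4.7964) ≈ 2.2619 half-lives elapsed in 148 minutes.
t½ = 148/2.2619 ≈ 65.43 minutes.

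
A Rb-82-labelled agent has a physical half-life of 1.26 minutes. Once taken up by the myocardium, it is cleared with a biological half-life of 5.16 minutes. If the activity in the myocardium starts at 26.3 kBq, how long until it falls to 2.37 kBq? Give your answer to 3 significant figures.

3.52 minutes

1/t_eff = 1/t_phys + 1/t_biol = 1/1.26 + 1/5.16 = 0.98745 per minute.
t_eff = 1.26 × 5.16 / (1.26 + 5.16) ≈ 1.0127 minutes.
n = log₂(26.3/2.37) ≈ 3.4721; t = 3.4721 × 1.0127 ≈ 3.5162 minutes.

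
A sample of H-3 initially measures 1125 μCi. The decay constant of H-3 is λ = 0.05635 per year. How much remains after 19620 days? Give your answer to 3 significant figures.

t½ = ln 2 / λ = 0.69315 / 0.05635 ≈ 12.301 years.
Convert the elapsed time: 19620 days = 53.7534 years.
Number of half-lives: n = 53.7534/12.301 ≈ 4.3699.
Remaining = 1125 × (1/2)^4.3699 = 1125 × 0.048364 ≈ 54.409 μCi.

54.4 μCi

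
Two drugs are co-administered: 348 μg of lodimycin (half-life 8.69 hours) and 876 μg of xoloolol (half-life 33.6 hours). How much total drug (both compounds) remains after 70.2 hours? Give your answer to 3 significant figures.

lodimycin: 348 × (1/2)^(70.2/8.69) = 348 × (1/2)^8.0783 ≈ 1.2876 μg.
xoloolol: 876 × (1/2)^(70.2/33.6) = 876 × (1/2)^2.0893 ≈ 205.86 μg.
Total = 1.2876 + 205.86 ≈ 207.14 μg.

207 μg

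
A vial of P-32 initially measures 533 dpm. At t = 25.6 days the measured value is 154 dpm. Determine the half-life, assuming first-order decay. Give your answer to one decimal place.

A/A₀ = 154/533 ≈ 0.28893.
n = log₂(3.461) ≈ 1.7912 half-lives elapsed in 25.6 days.
t½ = 25.6/1.7912 ≈ 14.292 days.

14.3 days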